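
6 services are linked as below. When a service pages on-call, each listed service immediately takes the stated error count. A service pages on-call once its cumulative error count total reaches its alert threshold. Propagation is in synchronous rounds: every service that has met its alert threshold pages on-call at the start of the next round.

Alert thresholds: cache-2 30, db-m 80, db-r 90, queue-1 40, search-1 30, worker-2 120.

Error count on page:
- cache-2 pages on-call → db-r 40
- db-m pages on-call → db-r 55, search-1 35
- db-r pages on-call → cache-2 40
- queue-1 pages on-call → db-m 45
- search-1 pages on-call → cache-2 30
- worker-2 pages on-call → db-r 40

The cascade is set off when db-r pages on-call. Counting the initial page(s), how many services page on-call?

Round 1 — db-r pages on-call (initial).
  cache-2: +40 → 40 ≥ 30
Round 2 — cache-2 pages on-call.
No further pages.

2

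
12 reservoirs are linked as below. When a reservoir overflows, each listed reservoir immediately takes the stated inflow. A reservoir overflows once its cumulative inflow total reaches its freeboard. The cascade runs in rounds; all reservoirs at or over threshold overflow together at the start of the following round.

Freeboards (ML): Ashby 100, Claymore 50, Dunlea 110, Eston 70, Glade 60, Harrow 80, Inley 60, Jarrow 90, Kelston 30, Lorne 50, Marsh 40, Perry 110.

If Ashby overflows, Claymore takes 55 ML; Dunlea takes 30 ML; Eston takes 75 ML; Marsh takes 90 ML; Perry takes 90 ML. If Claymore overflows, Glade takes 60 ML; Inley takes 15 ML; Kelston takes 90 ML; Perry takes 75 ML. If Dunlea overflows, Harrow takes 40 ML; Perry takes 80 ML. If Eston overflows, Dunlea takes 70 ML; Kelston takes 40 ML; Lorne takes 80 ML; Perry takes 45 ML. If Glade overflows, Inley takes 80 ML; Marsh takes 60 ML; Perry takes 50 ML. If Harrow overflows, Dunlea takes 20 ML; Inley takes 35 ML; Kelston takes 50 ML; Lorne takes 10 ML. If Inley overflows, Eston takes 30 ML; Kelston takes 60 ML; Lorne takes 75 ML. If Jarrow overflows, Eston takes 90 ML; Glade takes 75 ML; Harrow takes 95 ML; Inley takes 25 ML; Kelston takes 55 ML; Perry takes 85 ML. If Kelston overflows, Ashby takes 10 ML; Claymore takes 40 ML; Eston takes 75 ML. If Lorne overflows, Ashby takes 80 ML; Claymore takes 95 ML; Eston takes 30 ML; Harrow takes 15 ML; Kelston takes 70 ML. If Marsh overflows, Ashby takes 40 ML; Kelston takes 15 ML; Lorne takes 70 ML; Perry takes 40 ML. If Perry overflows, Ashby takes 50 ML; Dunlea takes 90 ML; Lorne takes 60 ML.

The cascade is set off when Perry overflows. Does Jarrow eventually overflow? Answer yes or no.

no

Round 1 — Perry overflows (initial).
  Ashby: +50 → 50 < 100
  Dunlea: +90 → 90 < 110
  Lorne: +60 → 60 ≥ 50
Round 2 — Lorne overflows.
  Ashby: +80 → 130 ≥ 100
  Claymore: +95 → 95 ≥ 50
  Eston: +30 → 30 < 70
  Harrow: +15 → 15 < 80
  Kelston: +70 → 70 ≥ 30
Round 3 — Ashby, Claymore, Kelston overflow.
  Dunlea: +30 → 120 ≥ 110
  Eston: +75+75 → 180 ≥ 70
  Glade: +60 → 60 ≥ 60
  Inley: +15 → 15 < 60
  Marsh: +90 → 90 ≥ 40
Round 4 — Dunlea, Eston, Glade, Marsh overflow.
  Harrow: +40 → 55 < 80
  Inley: +80 → 95 ≥ 60
Round 5 — Inley overflows.
No further overflows.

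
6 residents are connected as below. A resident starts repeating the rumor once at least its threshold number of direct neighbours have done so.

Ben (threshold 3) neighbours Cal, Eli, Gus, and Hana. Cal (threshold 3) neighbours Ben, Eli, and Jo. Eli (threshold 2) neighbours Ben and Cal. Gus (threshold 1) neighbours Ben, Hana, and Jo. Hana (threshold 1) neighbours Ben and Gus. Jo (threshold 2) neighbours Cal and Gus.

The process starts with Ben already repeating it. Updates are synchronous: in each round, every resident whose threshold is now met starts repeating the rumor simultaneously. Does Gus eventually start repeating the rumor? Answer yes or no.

Round 1 — Ben starts repeating the rumor (initial).
Round 2 — checking thresholds:
  Cal: 1 of 3 neighbours < 3, not yet.
  Eli: 1 of 2 neighbours < 2, not yet.
  Gus: 1 of 3 neighbours ≥ 1, starts repeating the rumor.
  Hana: 1 of 2 neighbours ≥ 1, starts repeating the rumor.
Round 3 — no new spreads; cascade stops.

yes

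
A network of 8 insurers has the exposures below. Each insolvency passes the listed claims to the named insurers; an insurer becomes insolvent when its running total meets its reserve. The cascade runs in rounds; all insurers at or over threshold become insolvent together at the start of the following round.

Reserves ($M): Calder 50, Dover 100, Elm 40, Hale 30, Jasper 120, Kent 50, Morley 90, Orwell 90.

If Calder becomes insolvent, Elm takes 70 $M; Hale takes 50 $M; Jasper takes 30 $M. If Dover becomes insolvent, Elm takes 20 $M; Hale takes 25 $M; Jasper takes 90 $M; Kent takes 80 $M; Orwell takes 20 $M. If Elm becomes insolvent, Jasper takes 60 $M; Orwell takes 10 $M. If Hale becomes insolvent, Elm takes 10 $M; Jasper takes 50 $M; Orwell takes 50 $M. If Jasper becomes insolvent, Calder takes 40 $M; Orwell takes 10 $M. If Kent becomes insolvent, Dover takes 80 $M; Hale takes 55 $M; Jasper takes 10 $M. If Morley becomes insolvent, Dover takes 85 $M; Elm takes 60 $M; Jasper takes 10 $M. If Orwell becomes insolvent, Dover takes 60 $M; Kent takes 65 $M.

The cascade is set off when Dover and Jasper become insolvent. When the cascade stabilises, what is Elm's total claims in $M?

Round 1 — Dover, Jasper become insolvent (initial).
  Calder: +40 → 40 < 50
  Elm: +20 → 20 < 40
  Hale: +25 → 25 < 30
  Kent: +80 → 80 ≥ 50
  Orwell: +20+10 → 30 < 90
Round 2 — Kent becomes insolvent.
  Hale: +55 → 80 ≥ 30
Round 3 — Hale becomes insolvent.
  Elm: +10 → 30 < 40
  Orwell: +50 → 80 < 90
No further insolvencies.

30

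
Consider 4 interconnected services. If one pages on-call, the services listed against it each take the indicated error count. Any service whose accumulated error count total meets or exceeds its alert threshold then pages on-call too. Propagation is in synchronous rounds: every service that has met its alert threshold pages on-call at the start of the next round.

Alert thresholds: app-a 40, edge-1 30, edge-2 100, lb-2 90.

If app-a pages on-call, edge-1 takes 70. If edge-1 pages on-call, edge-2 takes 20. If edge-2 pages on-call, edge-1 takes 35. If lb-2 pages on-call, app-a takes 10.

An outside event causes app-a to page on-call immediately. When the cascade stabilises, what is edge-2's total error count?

Round 1 — app-a pages on-call (initial).
  edge-1: +70 → 70 ≥ 30
Round 2 — edge-1 pages on-call.
  edge-2: +20 → 20 < 100
No further pages.

20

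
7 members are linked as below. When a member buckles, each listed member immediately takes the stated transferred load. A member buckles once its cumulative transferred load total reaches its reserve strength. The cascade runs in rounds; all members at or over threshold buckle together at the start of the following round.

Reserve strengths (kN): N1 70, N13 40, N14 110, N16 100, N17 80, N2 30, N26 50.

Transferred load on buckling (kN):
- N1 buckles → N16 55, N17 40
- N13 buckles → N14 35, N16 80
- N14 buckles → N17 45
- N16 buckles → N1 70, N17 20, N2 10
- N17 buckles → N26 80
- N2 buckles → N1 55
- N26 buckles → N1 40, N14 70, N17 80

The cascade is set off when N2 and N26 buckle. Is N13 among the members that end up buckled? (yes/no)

no

Round 1 — N2, N26 buckle (initial).
  N1: +55+40 → 95 ≥ 70
  N14: +70 → 70 < 110
  N17: +80 → 80 ≥ 80
Round 2 — N1, N17 buckle.
  N16: +55 → 55 < 100
No further bucklings.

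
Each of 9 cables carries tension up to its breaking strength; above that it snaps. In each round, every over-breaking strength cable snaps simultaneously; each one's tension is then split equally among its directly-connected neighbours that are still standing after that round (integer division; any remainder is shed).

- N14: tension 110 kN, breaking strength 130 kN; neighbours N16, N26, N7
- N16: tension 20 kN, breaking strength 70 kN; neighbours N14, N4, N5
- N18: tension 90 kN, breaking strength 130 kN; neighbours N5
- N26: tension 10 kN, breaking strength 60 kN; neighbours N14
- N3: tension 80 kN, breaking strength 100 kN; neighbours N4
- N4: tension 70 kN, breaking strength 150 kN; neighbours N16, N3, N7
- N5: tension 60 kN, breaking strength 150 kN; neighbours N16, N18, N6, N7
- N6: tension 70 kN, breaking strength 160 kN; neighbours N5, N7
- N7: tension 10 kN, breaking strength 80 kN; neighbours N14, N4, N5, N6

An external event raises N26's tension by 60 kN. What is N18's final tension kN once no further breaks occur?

90

Round 1 — N26 at 70 > 60. N26 snaps.
  N26 sheds 70 kN to N14: 70 each.
    N14: 110+70 = 180 > 130
Round 2 — N14 snaps.
  N14 sheds 180 kN to N16, N7: 90 each.
    N16: 20+90 = 110 > 70
    N7: 10+90 = 100 > 80
Round 3 — N16, N7 snap.
  N16 sheds 110 kN to N4, N5: 55 each.
    N4: 70+55 = 125 ≤ 150
    N5: 60+55 = 115 ≤ 150
  N7 sheds 100 kN to N4, N5, N6: 33 each (1 lost).
    N4: 125+33 = 158 > 150
    N5: 115+33 = 148 ≤ 150
    N6: 70+33 = 103 ≤ 160
Round 4 — N4 snaps.
  N4 sheds 158 kN to N3: 158 each.
    N3: 80+158 = 238 > 100
Round 5 — N3 snaps.
  N3 sheds 238 kN: no online neighbours, lost.
No further breaks.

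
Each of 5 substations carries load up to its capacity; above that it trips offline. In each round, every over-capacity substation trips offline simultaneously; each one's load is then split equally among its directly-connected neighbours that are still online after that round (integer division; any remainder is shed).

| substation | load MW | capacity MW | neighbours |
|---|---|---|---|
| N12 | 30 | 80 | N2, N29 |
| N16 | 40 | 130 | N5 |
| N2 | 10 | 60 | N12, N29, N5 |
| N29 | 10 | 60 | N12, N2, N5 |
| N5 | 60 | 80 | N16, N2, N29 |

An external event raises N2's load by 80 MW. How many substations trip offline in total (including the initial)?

Round 1 — N2 at 90 > 60. N2 trips offline.
  N2 sheds 90 MW to N12, N29, N5: 30 each.
    N12: 30+30 = 60 ≤ 80
    N29: 10+30 = 40 ≤ 60
    N5: 60+30 = 90 > 80
Round 2 — N5 trips offline.
  N5 sheds 90 MW to N16, N29: 45 each.
    N16: 40+45 = 85 ≤ 130
    N29: 40+45 = 85 > 60
Round 3 — N29 trips offline.
  N29 sheds 85 MW to N12: 85 each.
    N12: 60+85 = 145 > 80
Round 4 — N12 trips offline.
  N12 sheds 145 MW: no online neighbours, lost.
No further trips.

4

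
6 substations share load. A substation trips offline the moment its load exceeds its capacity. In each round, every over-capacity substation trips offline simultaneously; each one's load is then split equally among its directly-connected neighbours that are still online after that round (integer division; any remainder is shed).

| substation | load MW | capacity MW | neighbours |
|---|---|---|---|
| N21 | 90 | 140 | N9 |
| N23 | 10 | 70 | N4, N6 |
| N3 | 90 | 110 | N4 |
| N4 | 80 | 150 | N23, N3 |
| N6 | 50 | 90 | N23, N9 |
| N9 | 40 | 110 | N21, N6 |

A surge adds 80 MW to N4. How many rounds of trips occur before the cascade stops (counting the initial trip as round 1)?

5

Round 1 — N4 at 160 > 150. N4 trips offline.
  N4 sheds 160 MW to N23, N3: 80 each.
    N23: 10+80 = 90 > 70
    N3: 90+80 = 170 > 110
Round 2 — N23, N3 trip offline.
  N23 sheds 90 MW to N6: 90 each.
    N6: 50+90 = 140 > 90
  N3 sheds 170 MW: no online neighbours, lost.
Round 3 — N6 trips offline.
  N6 sheds 140 MW to N9: 140 each.
    N9: 40+140 = 180 > 110
Round 4 — N9 trips offline.
  N9 sheds 180 MW to N21: 180 each.
    N21: 90+180 = 270 > 140
Round 5 — N21 trips offline.
  N21 sheds 270 MW: no online neighbours, lost.
No further trips.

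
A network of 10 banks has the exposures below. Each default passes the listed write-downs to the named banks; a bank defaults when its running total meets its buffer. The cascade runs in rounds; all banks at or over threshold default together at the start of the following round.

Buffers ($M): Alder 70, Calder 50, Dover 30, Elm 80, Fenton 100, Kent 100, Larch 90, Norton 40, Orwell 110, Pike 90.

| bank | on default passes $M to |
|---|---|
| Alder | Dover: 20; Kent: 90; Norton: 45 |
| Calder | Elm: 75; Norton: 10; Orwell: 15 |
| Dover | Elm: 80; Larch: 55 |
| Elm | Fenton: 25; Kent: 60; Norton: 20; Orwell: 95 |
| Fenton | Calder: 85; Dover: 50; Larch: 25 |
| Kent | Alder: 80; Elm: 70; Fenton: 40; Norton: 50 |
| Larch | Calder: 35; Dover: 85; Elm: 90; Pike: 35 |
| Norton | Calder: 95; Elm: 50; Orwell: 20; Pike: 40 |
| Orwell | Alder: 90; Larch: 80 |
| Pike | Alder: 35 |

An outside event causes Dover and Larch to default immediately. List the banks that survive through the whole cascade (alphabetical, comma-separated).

Round 1 — Dover, Larch default (initial).
  Calder: +35 → 35 < 50
  Elm: +80+90 → 170 ≥ 80
  Pike: +35 → 35 < 90
Round 2 — Elm defaults.
  Fenton: +25 → 25 < 100
  Kent: +60 → 60 < 100
  Norton: +20 → 20 < 40
  Orwell: +95 → 95 < 110
No further defaults.

Alder, Calder, Fenton, Kent, Norton, Orwell, Pike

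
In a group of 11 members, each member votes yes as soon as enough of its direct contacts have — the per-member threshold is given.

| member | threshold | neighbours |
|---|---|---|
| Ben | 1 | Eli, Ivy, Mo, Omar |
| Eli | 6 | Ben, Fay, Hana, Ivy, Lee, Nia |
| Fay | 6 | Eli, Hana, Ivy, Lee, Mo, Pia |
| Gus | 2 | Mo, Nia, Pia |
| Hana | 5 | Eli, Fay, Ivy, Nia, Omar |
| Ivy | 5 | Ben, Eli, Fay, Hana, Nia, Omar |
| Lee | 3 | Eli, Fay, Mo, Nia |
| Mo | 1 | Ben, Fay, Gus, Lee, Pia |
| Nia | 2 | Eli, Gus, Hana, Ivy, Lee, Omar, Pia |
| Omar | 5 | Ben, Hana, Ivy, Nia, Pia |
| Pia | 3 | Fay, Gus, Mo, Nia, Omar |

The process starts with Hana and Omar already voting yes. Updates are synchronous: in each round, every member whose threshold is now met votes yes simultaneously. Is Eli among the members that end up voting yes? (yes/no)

no

Round 1 — Hana, Omar vote yes (initial).
Round 2 — checking thresholds:
  Ben: 1 of 4 neighbours ≥ 1, votes yes.
  Eli: 1 of 6 neighbours < 6, holds.
  Fay: 1 of 6 neighbours < 6, holds.
  Ivy: 2 of 6 neighbours < 5, holds.
  Nia: 2 of 7 neighbours ≥ 2, votes yes.
  Pia: 1 of 5 neighbours < 3, holds.
Round 3 — checking thresholds:
  Eli: 3 of 6 neighbours < 6, holds.
  Fay: 1 of 6 neighbours < 6, holds.
  Gus: 1 of 3 neighbours < 2, holds.
  Ivy: 4 of 6 neighbours < 5, holds.
  Lee: 1 of 4 neighbours < 3, holds.
  Mo: 1 of 5 neighbours ≥ 1, votes yes.
  Pia: 2 of 5 neighbours < 3, holds.
Round 4 — checking thresholds:
  Eli: 3 of 6 neighbours < 6, holds.
  Fay: 2 of 6 neighbours < 6, holds.
  Gus: 2 of 3 neighbours ≥ 2, votes yes.
  Ivy: 4 of 6 neighbours < 5, holds.
  Lee: 2 of 4 neighbours < 3, holds.
  Pia: 3 of 5 neighbours ≥ 3, votes yes.
Round 5 — no new yes votes; cascade stops.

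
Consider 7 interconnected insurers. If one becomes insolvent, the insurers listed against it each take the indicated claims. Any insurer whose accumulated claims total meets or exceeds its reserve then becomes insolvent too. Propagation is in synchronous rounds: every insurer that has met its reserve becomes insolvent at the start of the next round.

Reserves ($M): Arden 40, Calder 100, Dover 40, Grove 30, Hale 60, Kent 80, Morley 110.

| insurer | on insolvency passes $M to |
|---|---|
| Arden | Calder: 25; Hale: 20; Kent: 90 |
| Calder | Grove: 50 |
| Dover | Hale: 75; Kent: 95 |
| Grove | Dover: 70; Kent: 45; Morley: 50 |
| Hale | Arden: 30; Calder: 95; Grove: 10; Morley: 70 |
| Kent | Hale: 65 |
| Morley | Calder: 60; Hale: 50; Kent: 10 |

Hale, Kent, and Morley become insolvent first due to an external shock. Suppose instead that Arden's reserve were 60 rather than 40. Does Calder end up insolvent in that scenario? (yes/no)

With Arden's reserve at 60:
Round 1 — Hale, Kent, Morley become insolvent (initial).
  Arden: +30 → 30 < 60
  Calder: +95+60 → 155 ≥ 100
  Grove: +10 → 10 < 30
Round 2 — Calder becomes insolvent.
  Grove: +50 → 60 ≥ 30
Round 3 — Grove becomes insolvent.
  Dover: +70 → 70 ≥ 40
Round 4 — Dover becomes insolvent.
No further insolvencies.

yes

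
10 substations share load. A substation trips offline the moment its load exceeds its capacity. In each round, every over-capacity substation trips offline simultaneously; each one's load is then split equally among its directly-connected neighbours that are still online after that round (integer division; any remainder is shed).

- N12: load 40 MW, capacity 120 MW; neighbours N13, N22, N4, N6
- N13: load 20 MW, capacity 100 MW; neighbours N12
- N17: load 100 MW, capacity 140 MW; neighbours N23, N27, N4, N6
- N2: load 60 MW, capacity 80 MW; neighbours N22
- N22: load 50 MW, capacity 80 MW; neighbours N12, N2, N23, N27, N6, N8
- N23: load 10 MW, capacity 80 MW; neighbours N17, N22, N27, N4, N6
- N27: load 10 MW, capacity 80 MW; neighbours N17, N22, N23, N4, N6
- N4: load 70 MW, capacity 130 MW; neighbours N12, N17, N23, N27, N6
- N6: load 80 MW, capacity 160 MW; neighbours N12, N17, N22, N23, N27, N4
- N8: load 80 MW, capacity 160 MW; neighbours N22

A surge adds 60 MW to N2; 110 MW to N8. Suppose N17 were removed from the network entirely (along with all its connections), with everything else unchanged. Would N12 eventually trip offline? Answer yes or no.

yes

With N17 removed:
Round 1 — N2 at 120 > 80; N8 at 190 > 160. N2, N8 trip offline.
  N2 sheds 120 MW to N22: 120 each.
    N22: 50+120 = 170 > 80
  N8 sheds 190 MW to N22: 190 each.
    N22: 170+190 = 360 > 80
Round 2 — N22 trips offline.
  N22 sheds 360 MW to N12, N23, N27, N6: 90 each.
    N12: 40+90 = 130 > 120
    N23: 10+90 = 100 > 80
    N27: 10+90 = 100 > 80
    N6: 80+90 = 170 > 160
Round 3 — N12, N23, N27, N6 trip offline.
  N12 sheds 130 MW to N13, N4: 65 each.
    N13: 20+65 = 85 ≤ 100
    N4: 70+65 = 135 > 130
  N23 sheds 100 MW to N4: 100 each.
    N4: 135+100 = 235 > 130
  N27 sheds 100 MW to N4: 100 each.
    N4: 235+100 = 335 > 130
  N6 sheds 170 MW to N4: 170 each.
    N4: 335+170 = 505 > 130
Round 4 — N4 trips offline.
  N4 sheds 505 MW: no online neighbours, lost.
No further trips.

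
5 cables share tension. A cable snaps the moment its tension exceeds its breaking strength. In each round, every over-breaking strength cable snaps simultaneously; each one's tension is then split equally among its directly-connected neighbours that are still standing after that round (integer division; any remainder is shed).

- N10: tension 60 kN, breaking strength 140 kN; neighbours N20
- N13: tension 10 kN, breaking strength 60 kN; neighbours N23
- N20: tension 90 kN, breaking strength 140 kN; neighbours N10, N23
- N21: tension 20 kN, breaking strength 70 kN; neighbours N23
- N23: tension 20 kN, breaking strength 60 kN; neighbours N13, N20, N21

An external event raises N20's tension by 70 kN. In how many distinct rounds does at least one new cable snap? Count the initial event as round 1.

2

Round 1 — N20 at 160 > 140. N20 snaps.
  N20 sheds 160 kN to N10, N23: 80 each.
    N10: 60+80 = 140 ≤ 140
    N23: 20+80 = 100 > 60
Round 2 — N23 snaps.
  N23 sheds 100 kN to N13, N21: 50 each.
    N13: 10+50 = 60 ≤ 60
    N21: 20+50 = 70 ≤ 70
No further breaks.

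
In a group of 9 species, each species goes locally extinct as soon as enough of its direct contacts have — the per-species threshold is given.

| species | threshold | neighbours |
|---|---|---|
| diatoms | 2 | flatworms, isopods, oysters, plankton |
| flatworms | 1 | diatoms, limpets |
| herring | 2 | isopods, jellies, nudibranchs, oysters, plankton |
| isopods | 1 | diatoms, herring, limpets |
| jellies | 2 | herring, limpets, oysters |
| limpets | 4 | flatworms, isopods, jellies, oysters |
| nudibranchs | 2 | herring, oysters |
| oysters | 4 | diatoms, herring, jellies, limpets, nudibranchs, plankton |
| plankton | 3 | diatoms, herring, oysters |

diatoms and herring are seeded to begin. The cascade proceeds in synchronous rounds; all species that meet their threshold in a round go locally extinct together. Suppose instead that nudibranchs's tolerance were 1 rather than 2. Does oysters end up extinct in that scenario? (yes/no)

no

With nudibranchs's tolerance at 1:
Round 1 — diatoms, herring go locally extinct (initial).
Round 2 — checking thresholds:
  flatworms: 1 of 2 neighbours ≥ 1, goes locally extinct.
  isopods: 2 of 3 neighbours ≥ 1, goes locally extinct.
  jellies: 1 of 3 neighbours < 2, holds.
  nudibranchs: 1 of 2 neighbours ≥ 1, goes locally extinct.
  oysters: 2 of 6 neighbours < 4, holds.
  plankton: 2 of 3 neighbours < 3, holds.
Round 3 — no new extinctions; cascade stops.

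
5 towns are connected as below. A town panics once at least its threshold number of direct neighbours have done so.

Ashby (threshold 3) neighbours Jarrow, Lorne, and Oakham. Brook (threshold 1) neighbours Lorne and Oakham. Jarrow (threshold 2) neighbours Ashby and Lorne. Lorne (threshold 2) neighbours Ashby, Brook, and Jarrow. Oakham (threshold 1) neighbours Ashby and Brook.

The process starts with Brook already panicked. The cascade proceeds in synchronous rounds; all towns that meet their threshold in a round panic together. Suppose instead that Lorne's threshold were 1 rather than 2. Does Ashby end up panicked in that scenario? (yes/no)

With Lorne's threshold at 1:
Round 1 — Brook panics (initial).
Round 2 — checking thresholds:
  Lorne: 1 of 3 neighbours ≥ 1, panics.
  Oakham: 1 of 2 neighbours ≥ 1, panics.
Round 3 — no new panics; cascade stops.

no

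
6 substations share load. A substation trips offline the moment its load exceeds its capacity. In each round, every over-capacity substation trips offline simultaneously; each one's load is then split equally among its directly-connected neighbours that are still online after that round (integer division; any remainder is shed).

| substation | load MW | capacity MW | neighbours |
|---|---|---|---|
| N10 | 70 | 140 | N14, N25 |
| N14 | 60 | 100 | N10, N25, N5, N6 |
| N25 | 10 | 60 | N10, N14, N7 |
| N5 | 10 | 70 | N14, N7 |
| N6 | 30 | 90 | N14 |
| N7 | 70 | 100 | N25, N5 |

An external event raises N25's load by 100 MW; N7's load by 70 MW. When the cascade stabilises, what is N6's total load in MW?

Round 1 — N25 at 110 > 60; N7 at 140 > 100. N25, N7 trip offline.
  N25 sheds 110 MW to N10, N14: 55 each.
    N10: 70+55 = 125 ≤ 140
    N14: 60+55 = 115 > 100
  N7 sheds 140 MW to N5: 140 each.
    N5: 10+140 = 150 > 70
Round 2 — N14, N5 trip offline.
  N14 sheds 115 MW to N10, N6: 57 each (1 lost).
    N10: 125+57 = 182 > 140
    N6: 30+57 = 87 ≤ 90
  N5 sheds 150 MW: no online neighbours, lost.
Round 3 — N10 trips offline.
  N10 sheds 182 MW: no online neighbours, lost.
No further trips.

87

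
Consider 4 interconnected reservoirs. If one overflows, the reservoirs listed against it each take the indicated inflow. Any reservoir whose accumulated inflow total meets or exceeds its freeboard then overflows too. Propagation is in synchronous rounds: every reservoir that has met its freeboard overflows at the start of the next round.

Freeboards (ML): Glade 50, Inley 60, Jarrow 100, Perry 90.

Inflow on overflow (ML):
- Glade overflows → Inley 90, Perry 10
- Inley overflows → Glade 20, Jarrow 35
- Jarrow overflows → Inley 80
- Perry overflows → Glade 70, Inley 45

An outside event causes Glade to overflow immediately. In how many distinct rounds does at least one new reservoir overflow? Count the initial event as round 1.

2

Round 1 — Glade overflows (initial).
  Inley: +90 → 90 ≥ 60
  Perry: +10 → 10 < 90
Round 2 — Inley overflows.
  Jarrow: +35 → 35 < 100
No further overflows.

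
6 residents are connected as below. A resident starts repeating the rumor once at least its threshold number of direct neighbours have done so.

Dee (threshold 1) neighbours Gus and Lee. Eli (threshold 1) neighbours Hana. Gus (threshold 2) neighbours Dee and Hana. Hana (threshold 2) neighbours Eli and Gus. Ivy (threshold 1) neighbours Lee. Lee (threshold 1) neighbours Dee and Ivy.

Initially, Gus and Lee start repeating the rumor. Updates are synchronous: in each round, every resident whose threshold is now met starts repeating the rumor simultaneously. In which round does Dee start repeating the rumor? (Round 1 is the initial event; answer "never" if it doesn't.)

2

Round 1 — Gus, Lee start repeating the rumor (initial).
Round 2 — checking thresholds:
  Dee: 2 of 2 neighbours ≥ 1, starts repeating the rumor.
  Hana: 1 of 2 neighbours < 2, below threshold.
  Ivy: 1 of 1 neighbours ≥ 1, starts repeating the rumor.
Round 3 — no new spreads; cascade stops.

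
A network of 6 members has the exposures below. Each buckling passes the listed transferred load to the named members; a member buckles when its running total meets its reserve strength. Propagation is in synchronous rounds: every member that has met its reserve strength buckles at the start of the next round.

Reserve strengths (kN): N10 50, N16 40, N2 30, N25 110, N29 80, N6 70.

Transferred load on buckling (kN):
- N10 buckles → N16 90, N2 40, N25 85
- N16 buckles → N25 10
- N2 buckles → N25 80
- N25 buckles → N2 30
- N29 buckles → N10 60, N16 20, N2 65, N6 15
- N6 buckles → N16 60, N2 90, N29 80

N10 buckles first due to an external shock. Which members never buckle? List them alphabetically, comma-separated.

N29, N6

Round 1 — N10 buckles (initial).
  N16: +90 → 90 ≥ 40
  N2: +40 → 40 ≥ 30
  N25: +85 → 85 < 110
Round 2 — N16, N2 buckle.
  N25: +10+80 → 175 ≥ 110
Round 3 — N25 buckles.
No further bucklings.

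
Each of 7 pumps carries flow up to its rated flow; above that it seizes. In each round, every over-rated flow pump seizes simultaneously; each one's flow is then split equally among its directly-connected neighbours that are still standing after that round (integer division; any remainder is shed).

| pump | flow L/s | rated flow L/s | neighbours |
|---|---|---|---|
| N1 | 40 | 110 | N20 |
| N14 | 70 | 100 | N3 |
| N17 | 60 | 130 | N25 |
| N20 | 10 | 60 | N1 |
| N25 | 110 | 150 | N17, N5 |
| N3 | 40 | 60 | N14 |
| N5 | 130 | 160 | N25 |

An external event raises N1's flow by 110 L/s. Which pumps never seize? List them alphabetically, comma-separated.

N14, N17, N25, N3, N5

Round 1 — N1 at 150 > 110. N1 seizes.
  N1 sheds 150 L/s to N20: 150 each.
    N20: 10+150 = 160 > 60
Round 2 — N20 seizes.
  N20 sheds 160 L/s: no online neighbours, lost.
No further seizures.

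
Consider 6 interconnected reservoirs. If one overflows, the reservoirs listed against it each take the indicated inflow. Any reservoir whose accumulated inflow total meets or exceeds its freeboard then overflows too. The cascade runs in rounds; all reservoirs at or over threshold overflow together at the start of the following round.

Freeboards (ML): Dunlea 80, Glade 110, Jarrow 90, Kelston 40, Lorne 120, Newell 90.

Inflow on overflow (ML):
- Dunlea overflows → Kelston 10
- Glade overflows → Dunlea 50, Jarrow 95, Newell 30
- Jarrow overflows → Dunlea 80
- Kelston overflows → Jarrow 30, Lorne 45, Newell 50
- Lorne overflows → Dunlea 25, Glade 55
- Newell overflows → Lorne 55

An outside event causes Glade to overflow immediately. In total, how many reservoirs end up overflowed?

Round 1 — Glade overflows (initial).
  Dunlea: +50 → 50 < 80
  Jarrow: +95 → 95 ≥ 90
  Newell: +30 → 30 < 90
Round 2 — Jarrow overflows.
  Dunlea: +80 → 130 ≥ 80
Round 3 — Dunlea overflows.
  Kelston: +10 → 10 < 40
No further overflows.

3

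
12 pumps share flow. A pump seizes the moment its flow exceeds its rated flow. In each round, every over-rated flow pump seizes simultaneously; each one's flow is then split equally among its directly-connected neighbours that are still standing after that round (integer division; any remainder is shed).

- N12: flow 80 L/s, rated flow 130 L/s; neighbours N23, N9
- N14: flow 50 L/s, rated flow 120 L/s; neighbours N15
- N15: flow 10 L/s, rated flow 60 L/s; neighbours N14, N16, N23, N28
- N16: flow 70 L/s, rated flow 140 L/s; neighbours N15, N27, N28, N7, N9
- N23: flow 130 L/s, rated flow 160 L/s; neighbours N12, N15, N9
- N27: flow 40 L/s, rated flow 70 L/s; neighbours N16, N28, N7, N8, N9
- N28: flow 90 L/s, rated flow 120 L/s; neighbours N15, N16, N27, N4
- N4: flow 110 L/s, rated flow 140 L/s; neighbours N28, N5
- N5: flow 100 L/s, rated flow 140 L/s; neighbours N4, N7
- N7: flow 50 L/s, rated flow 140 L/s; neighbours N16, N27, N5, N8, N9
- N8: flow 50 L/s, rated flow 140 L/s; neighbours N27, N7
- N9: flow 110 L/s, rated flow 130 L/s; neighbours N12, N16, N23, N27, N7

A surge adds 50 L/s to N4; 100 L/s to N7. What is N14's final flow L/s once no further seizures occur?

Round 1 — N4 at 160 > 140; N7 at 150 > 140. N4, N7 seize.
  N4 sheds 160 L/s to N28, N5: 80 each.
    N28: 90+80 = 170 > 120
    N5: 100+80 = 180 > 140
  N7 sheds 150 L/s to N16, N27, N5, N8, N9: 30 each.
    N16: 70+30 = 100 ≤ 140
    N27: 40+30 = 70 ≤ 70
    N5: 180+30 = 210 > 140
    N8: 50+30 = 80 ≤ 140
    N9: 110+30 = 140 > 130
Round 2 — N28, N5, N9 seize.
  N28 sheds 170 L/s to N15, N16, N27: 56 each (2 lost).
    N15: 10+56 = 66 > 60
    N16: 100+56 = 156 > 140
    N27: 70+56 = 126 > 70
  N5 sheds 210 L/s: no online neighbours, lost.
  N9 sheds 140 L/s to N12, N16, N23, N27: 35 each.
    N12: 80+35 = 115 ≤ 130
    N16: 156+35 = 191 > 140
    N23: 130+35 = 165 > 160
    N27: 126+35 = 161 > 70
Round 3 — N15, N16, N23, N27 seize.
  N15 sheds 66 L/s to N14: 66 each.
    N14: 50+66 = 116 ≤ 120
  N16 sheds 191 L/s: no online neighbours, lost.
  N23 sheds 165 L/s to N12: 165 each.
    N12: 115+165 = 280 > 130
  N27 sheds 161 L/s to N8: 161 each.
    N8: 80+161 = 241 > 140
Round 4 — N12, N8 seize.
  N12 sheds 280 L/s: no online neighbours, lost.
  N8 sheds 241 L/s: no online neighbours, lost.
No further seizures.

116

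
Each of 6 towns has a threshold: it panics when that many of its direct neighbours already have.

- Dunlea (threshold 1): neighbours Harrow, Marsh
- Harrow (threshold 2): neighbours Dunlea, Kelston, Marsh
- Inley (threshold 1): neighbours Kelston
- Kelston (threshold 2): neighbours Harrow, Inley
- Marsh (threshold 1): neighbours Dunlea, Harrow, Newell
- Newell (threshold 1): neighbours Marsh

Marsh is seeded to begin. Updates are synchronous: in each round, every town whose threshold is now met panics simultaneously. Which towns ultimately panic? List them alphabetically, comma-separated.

Dunlea, Harrow, Marsh, Newell

Round 1 — Marsh panics (initial).
Round 2 — checking thresholds:
  Dunlea: 1 of 2 neighbours ≥ 1, panics.
  Harrow: 1 of 3 neighbours < 2, not yet.
  Newell: 1 of 1 neighbours ≥ 1, panics.
Round 3 — checking thresholds:
  Harrow: 2 of 3 neighbours ≥ 2, panics.
Round 4 — no new panics; cascade stops.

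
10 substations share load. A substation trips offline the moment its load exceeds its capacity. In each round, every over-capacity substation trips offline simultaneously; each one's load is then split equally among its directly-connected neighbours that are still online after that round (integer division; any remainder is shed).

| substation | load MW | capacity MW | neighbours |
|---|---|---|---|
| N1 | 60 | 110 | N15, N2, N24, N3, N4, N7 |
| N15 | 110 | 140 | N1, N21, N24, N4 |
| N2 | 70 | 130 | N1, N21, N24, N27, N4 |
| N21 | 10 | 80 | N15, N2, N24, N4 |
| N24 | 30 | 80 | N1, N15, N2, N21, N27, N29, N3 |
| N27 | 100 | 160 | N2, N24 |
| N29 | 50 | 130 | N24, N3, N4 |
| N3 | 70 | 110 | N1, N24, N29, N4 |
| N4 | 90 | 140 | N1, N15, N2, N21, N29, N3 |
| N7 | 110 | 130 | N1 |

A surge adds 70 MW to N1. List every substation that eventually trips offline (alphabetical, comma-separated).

Round 1 — N1 at 130 > 110. N1 trips offline.
  N1 sheds 130 MW to N15, N2, N24, N3, N4, N7: 21 each (4 lost).
    N15: 110+21 = 131 ≤ 140
    N2: 70+21 = 91 ≤ 130
    N24: 30+21 = 51 ≤ 80
    N3: 70+21 = 91 ≤ 110
    N4: 90+21 = 111 ≤ 140
    N7: 110+21 = 131 > 130
Round 2 — N7 trips offline.
  N7 sheds 131 MW: no online neighbours, lost.
No further trips.

N1, N7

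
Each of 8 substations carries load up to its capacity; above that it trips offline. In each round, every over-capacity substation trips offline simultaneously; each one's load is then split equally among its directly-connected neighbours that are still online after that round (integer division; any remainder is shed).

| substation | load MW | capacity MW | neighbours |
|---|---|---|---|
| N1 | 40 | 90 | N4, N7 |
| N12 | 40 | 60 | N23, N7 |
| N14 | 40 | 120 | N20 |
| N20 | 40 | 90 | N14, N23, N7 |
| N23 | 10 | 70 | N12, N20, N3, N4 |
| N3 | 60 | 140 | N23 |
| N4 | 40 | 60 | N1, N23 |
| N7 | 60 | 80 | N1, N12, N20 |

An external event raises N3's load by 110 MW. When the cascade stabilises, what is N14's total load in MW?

90

Round 1 — N3 at 170 > 140. N3 trips offline.
  N3 sheds 170 MW to N23: 170 each.
    N23: 10+170 = 180 > 70
Round 2 — N23 trips offline.
  N23 sheds 180 MW to N12, N20, N4: 60 each.
    N12: 40+60 = 100 > 60
    N20: 40+60 = 100 > 90
    N4: 40+60 = 100 > 60
Round 3 — N12, N20, N4 trip offline.
  N12 sheds 100 MW to N7: 100 each.
    N7: 60+100 = 160 > 80
  N20 sheds 100 MW to N14, N7: 50 each.
    N14: 40+50 = 90 ≤ 120
    N7: 160+50 = 210 > 80
  N4 sheds 100 MW to N1: 100 each.
    N1: 40+100 = 140 > 90
Round 4 — N1, N7 trip offline.
  N1 sheds 140 MW: no online neighbours, lost.
  N7 sheds 210 MW: no online neighbours, lost.
No further trips.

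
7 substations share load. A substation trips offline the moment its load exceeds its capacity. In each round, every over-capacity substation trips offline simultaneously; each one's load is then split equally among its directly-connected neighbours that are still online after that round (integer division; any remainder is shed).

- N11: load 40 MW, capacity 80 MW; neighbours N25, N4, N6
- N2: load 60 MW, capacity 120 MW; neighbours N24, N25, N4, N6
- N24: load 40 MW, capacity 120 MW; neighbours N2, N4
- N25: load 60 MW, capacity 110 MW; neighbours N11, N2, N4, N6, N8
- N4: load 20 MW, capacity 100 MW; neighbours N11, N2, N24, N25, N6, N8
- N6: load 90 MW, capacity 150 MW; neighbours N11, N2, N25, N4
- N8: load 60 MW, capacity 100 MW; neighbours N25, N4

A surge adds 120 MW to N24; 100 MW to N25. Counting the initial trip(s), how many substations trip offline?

7

Round 1 — N24 at 160 > 120; N25 at 160 > 110. N24, N25 trip offline.
  N24 sheds 160 MW to N2, N4: 80 each.
    N2: 60+80 = 140 > 120
    N4: 20+80 = 100 ≤ 100
  N25 sheds 160 MW to N11, N2, N4, N6, N8: 32 each.
    N11: 40+32 = 72 ≤ 80
    N2: 140+32 = 172 > 120
    N4: 100+32 = 132 > 100
    N6: 90+32 = 122 ≤ 150
    N8: 60+32 = 92 ≤ 100
Round 2 — N2, N4 trip offline.
  N2 sheds 172 MW to N6: 172 each.
    N6: 122+172 = 294 > 150
  N4 sheds 132 MW to N11, N6, N8: 44 each.
    N11: 72+44 = 116 > 80
    N6: 294+44 = 338 > 150
    N8: 92+44 = 136 > 100
Round 3 — N11, N6, N8 trip offline.
  N11 sheds 116 MW: no online neighbours, lost.
  N6 sheds 338 MW: no online neighbours, lost.
  N8 sheds 136 MW: no online neighbours, lost.
No further trips.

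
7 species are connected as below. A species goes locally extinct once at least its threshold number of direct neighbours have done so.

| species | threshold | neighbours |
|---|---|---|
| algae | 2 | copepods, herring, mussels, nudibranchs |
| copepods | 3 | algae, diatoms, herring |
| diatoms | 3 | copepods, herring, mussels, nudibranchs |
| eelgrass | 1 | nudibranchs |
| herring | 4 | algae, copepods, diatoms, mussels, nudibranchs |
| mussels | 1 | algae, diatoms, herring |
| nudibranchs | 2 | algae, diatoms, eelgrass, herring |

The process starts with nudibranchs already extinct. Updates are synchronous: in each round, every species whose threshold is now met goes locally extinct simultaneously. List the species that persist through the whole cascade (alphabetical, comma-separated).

Round 1 — nudibranchs goes locally extinct (initial).
Round 2 — checking thresholds:
  algae: 1 of 4 neighbours < 2, below threshold.
  diatoms: 1 of 4 neighbours < 3, below threshold.
  eelgrass: 1 of 1 neighbours ≥ 1, goes locally extinct.
  herring: 1 of 5 neighbours < 4, below threshold.
Round 3 — no new extinctions; cascade stops.

algae, copepods, diatoms, herring, mussels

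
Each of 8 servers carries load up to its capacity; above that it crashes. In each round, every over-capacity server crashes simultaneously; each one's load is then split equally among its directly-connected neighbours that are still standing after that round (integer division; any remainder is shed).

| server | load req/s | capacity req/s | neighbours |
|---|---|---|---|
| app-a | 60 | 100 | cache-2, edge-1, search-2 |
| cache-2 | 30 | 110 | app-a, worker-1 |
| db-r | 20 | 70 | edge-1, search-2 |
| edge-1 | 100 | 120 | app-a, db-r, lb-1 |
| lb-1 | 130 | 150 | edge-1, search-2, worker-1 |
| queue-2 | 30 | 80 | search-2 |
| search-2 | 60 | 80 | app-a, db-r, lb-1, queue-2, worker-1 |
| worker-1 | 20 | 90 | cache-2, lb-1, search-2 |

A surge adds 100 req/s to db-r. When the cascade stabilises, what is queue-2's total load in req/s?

Round 1 — db-r at 120 > 70. db-r crashes.
  db-r sheds 120 req/s to edge-1, search-2: 60 each.
    edge-1: 100+60 = 160 > 120
    search-2: 60+60 = 120 > 80
Round 2 — edge-1, search-2 crash.
  edge-1 sheds 160 req/s to app-a, lb-1: 80 each.
    app-a: 60+80 = 140 > 100
    lb-1: 130+80 = 210 > 150
  search-2 sheds 120 req/s to app-a, lb-1, queue-2, worker-1: 30 each.
    app-a: 140+30 = 170 > 100
    lb-1: 210+30 = 240 > 150
    queue-2: 30+30 = 60 ≤ 80
    worker-1: 20+30 = 50 ≤ 90
Round 3 — app-a, lb-1 crash.
  app-a sheds 170 req/s to cache-2: 170 each.
    cache-2: 30+170 = 200 > 110
  lb-1 sheds 240 req/s to worker-1: 240 each.
    worker-1: 50+240 = 290 > 90
Round 4 — cache-2, worker-1 crash.
  cache-2 sheds 200 req/s: no online neighbours, lost.
  worker-1 sheds 290 req/s: no online neighbours, lost.
No further crashes.

60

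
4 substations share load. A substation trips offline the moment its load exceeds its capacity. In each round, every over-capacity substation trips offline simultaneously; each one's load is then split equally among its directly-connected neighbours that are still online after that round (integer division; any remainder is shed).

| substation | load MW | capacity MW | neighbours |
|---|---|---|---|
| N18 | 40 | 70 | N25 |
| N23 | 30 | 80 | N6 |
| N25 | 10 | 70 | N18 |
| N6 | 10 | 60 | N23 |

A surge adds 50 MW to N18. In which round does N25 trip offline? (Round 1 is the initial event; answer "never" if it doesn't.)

2

Round 1 — N18 at 90 > 70. N18 trips offline.
  N18 sheds 90 MW to N25: 90 each.
    N25: 10+90 = 100 > 70
Round 2 — N25 trips offline.
  N25 sheds 100 MW: no online neighbours, lost.
No further trips.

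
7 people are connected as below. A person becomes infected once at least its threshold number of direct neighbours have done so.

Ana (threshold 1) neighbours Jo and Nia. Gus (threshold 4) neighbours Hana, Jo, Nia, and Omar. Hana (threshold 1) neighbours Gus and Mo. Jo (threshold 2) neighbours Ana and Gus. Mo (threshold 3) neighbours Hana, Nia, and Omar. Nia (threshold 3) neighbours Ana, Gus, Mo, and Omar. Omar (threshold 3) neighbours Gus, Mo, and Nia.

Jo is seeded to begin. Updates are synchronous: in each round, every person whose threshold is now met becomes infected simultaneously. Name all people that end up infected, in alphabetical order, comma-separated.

Round 1 — Jo becomes infected (initial).
Round 2 — checking thresholds:
  Ana: 1 of 2 neighbours ≥ 1, becomes infected.
  Gus: 1 of 4 neighbours < 4, below threshold.
Round 3 — no new infections; cascade stops.

Ana, Jo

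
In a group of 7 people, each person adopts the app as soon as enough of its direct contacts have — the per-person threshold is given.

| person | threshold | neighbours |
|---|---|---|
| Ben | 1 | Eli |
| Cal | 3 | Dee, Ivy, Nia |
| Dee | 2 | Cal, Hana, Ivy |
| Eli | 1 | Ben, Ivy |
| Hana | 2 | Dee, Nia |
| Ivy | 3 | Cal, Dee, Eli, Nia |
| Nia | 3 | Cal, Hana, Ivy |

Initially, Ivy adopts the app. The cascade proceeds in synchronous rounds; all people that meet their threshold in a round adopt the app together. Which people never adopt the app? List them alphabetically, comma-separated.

Round 1 — Ivy adopts the app (initial).
Round 2 — checking thresholds:
  Cal: 1 of 3 neighbours < 3, holds.
  Dee: 1 of 3 neighbours < 2, holds.
  Eli: 1 of 2 neighbours ≥ 1, adopts the app.
  Nia: 1 of 3 neighbours < 3, holds.
Round 3 — checking thresholds:
  Ben: 1 of 1 neighbours ≥ 1, adopts the app.
  Cal: 1 of 3 neighbours < 3, holds.
  Dee: 1 of 3 neighbours < 2, holds.
  Nia: 1 of 3 neighbours < 3, holds.
Round 4 — no new adoptions; cascade stops.

Cal, Dee, Hana, Nia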